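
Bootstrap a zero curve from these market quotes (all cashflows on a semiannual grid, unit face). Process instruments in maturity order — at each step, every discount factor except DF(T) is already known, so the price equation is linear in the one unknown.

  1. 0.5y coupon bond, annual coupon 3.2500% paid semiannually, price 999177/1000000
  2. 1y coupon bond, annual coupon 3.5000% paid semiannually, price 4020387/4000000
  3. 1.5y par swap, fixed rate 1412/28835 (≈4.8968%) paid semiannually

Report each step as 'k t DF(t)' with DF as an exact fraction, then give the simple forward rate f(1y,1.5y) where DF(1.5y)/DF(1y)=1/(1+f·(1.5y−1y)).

step 1 [0.5y] bond c/2=13/800: DF=(999177/1000000 − 13/800·(0))/(1+13/800) = 1229/1250 ≈ 0.983200
step 2 [1y] bond c/2=7/400: DF=(4020387/4000000 − 7/400·(0.983200))/(1+7/400) = 9709/10000 ≈ 0.970900
step 3 [1.5y] swap r/2=706/28835: DF=(1 − 706/28835·(0.983200+0.970900))/(1+706/28835) = 4647/5000 ≈ 0.929400

1 1/2 1229/1250
2 1 9709/10000
3 3/2 4647/5000
f(1y,1.5y) = ((9709/10000)/(4647/5000) − 1)/(1/2) = 415/4647 ≈ 8.9305%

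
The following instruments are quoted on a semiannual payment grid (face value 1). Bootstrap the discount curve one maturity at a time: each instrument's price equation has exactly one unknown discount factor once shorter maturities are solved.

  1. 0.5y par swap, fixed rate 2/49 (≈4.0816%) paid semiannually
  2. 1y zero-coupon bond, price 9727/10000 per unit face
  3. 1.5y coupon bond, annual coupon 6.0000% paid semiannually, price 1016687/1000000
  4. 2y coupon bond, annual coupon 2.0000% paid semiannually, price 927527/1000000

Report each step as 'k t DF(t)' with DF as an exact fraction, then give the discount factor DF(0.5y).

1 1/2 49/50
2 1 9727/10000
3 3/2 4651/5000
4 2 4449/5000
DF(0.5y) = 49/50 ≈ 0.980000

step 1 [0.5y] swap r/2=1/49: DF=(1 − 1/49·(0))/(1+1/49) = 49/50 ≈ 0.980000
step 2 [1y] zero: DF = P = 9727/10000 ≈ 0.972700
step 3 [1.5y] bond c/2=3/100: DF=(1016687/1000000 − 3/100·(0.980000+0.972700))/(1+3/100) = 4651/5000 ≈ 0.930200
step 4 [2y] bond c/2=1/100: DF=(927527/1000000 − 1/100·(0.980000+0.972700+0.930200))/(1+1/100) = 4449/5000 ≈ 0.889800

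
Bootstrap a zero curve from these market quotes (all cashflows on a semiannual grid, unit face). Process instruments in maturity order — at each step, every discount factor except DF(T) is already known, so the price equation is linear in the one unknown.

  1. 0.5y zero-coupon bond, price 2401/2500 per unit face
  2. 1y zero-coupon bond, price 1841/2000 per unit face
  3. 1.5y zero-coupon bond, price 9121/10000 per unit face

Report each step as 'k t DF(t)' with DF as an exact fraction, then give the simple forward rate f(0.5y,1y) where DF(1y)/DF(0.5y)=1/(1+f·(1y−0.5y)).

1 1/2 2401/2500
2 1 1841/2000
3 3/2 9121/10000
f(0.5y,1y) = ((2401/2500)/(1841/2000) − 1)/(1/2) = 114/1315 ≈ 8.6692%

step 1 [0.5y] zero: DF = P = 2401/2500 ≈ 0.960400
step 2 [1y] zero: DF = P = 1841/2000 ≈ 0.920500
step 3 [1.5y] zero: DF = P = 9121/10000 ≈ 0.912100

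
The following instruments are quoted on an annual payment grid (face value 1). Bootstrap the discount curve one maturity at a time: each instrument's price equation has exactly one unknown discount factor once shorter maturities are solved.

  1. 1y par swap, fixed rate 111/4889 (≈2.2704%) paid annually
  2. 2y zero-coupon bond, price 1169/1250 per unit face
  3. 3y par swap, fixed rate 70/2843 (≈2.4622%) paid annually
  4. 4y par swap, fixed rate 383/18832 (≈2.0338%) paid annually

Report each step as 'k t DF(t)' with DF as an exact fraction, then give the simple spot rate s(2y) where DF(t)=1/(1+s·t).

step 1 [1y] swap r/1=111/4889: DF=(1 − 111/4889·(0))/(1+111/4889) = 4889/5000 ≈ 0.977800
step 2 [2y] zero: DF = P = 1169/1250 ≈ 0.935200
step 3 [3y] swap r/1=70/2843: DF=(1 − 70/2843·(0.977800+0.935200))/(1+70/2843) = 93/100 ≈ 0.930000
step 4 [4y] swap r/1=383/18832: DF=(1 − 383/18832·(0.977800+0.935200+0.930000))/(1+383/18832) = 4617/5000 ≈ 0.923400

1 1 4889/5000
2 2 1169/1250
3 3 93/100
4 4 4617/5000
s(2y) = (1/(1169/1250) − 1)/(2) = 81/2338 ≈ 3.4645%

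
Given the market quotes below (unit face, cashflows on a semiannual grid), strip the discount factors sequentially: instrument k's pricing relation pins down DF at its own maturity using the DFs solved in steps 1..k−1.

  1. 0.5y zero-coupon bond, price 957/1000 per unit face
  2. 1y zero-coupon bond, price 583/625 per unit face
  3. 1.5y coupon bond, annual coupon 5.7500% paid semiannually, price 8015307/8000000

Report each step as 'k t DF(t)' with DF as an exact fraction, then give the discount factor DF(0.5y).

1 1/2 957/1000
2 1 583/625
3 3/2 9211/10000
DF(0.5y) = 957/1000 ≈ 0.957000

step 1 [0.5y] zero: DF = P = 957/1000 ≈ 0.957000
step 2 [1y] zero: DF = P = 583/625 ≈ 0.932800
step 3 [1.5y] bond c/2=23/800: DF=(8015307/8000000 − 23/800·(0.957000+0.932800))/(1+23/800) = 9211/10000 ≈ 0.921100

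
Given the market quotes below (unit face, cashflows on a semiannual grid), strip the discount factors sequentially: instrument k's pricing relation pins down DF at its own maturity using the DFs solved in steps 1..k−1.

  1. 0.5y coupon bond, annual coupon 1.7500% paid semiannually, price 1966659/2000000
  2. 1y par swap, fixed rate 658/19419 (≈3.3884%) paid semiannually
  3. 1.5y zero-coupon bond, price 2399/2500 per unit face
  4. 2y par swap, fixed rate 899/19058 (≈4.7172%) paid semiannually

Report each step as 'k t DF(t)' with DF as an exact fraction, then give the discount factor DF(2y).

step 1 [0.5y] bond c/2=7/800: DF=(1966659/2000000 − 7/800·(0))/(1+7/800) = 2437/2500 ≈ 0.974800
step 2 [1y] swap r/2=329/19419: DF=(1 − 329/19419·(0.974800))/(1+329/19419) = 9671/10000 ≈ 0.967100
step 3 [1.5y] zero: DF = P = 2399/2500 ≈ 0.959600
step 4 [2y] swap r/2=899/38116: DF=(1 − 899/38116·(0.974800+0.967100+0.959600))/(1+899/38116) = 9101/10000 ≈ 0.910100

1 1/2 2437/2500
2 1 9671/10000
3 3/2 2399/2500
4 2 9101/10000
DF(2y) = 9101/10000 ≈ 0.910100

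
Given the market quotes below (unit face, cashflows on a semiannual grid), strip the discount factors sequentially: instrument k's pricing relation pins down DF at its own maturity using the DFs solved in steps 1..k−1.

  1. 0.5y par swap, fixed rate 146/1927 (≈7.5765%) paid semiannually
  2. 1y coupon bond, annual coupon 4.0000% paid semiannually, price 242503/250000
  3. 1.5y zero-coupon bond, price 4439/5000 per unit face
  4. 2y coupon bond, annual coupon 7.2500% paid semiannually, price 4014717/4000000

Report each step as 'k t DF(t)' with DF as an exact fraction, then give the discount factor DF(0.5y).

1 1/2 1927/2000
2 1 9321/10000
3 3/2 4439/5000
4 2 1089/1250
DF(0.5y) = 1927/2000 ≈ 0.963500

step 1 [0.5y] swap r/2=73/1927: DF=(1 − 73/1927·(0))/(1+73/1927) = 1927/2000 ≈ 0.963500
step 2 [1y] bond c/2=1/50: DF=(242503/250000 − 1/50·(0.963500))/(1+1/50) = 9321/10000 ≈ 0.932100
step 3 [1.5y] zero: DF = P = 4439/5000 ≈ 0.887800
step 4 [2y] bond c/2=29/800: DF=(4014717/4000000 − 29/800·(0.963500+0.932100+0.887800))/(1+29/800) = 1089/1250 ≈ 0.871200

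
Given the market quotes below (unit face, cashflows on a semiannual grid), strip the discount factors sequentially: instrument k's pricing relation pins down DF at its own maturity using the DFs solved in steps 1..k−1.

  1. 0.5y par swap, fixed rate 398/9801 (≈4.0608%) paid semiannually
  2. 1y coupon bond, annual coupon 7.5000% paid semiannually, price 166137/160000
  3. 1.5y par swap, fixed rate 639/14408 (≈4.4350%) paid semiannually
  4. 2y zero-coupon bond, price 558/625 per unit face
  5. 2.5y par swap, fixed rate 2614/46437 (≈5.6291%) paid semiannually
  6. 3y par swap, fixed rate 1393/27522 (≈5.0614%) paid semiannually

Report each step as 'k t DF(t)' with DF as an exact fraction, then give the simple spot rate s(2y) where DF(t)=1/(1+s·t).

1 1/2 9801/10000
2 1 4827/5000
3 3/2 9361/10000
4 2 558/625
5 5/2 8693/10000
6 3 8607/10000
s(2y) = (1/(558/625) − 1)/(2) = 67/1116 ≈ 6.0036%

step 1 [0.5y] swap r/2=199/9801: DF=(1 − 199/9801·(0))/(1+199/9801) = 9801/10000 ≈ 0.980100
step 2 [1y] bond c/2=3/80: DF=(166137/160000 − 3/80·(0.980100))/(1+3/80) = 4827/5000 ≈ 0.965400
step 3 [1.5y] swap r/2=639/28816: DF=(1 − 639/28816·(0.980100+0.965400))/(1+639/28816) = 9361/10000 ≈ 0.936100
step 4 [2y] zero: DF = P = 558/625 ≈ 0.892800
step 5 [2.5y] swap r/2=1307/46437: DF=(1 − 1307/46437·(0.980100+0.965400+0.936100+0.892800))/(1+1307/46437) = 8693/10000 ≈ 0.869300
step 6 [3y] swap r/2=1393/55044: DF=(1 − 1393/55044·(0.980100+0.965400+0.936100+0.892800+0.869300))/(1+1393/55044) = 8607/10000 ≈ 0.860700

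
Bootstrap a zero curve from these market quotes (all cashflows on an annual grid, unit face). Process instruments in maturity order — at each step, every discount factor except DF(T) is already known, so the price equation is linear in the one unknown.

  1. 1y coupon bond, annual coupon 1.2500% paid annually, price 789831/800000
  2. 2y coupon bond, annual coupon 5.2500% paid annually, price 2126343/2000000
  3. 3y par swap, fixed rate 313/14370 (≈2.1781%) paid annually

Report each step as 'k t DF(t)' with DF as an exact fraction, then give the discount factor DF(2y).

step 1 [1y] bond c/1=1/80: DF=(789831/800000 − 1/80·(0))/(1+1/80) = 9751/10000 ≈ 0.975100
step 2 [2y] bond c/1=21/400: DF=(2126343/2000000 − 21/400·(0.975100))/(1+21/400) = 1923/2000 ≈ 0.961500
step 3 [3y] swap r/1=313/14370: DF=(1 − 313/14370·(0.975100+0.961500))/(1+313/14370) = 4687/5000 ≈ 0.937400

1 1 9751/10000
2 2 1923/2000
3 3 4687/5000
DF(2y) = 1923/2000 ≈ 0.961500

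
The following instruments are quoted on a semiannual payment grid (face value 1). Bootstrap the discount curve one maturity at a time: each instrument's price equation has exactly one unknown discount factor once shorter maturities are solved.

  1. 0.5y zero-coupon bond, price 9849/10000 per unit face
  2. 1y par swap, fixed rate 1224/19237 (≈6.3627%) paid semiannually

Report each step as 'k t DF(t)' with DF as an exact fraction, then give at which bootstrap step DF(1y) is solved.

step 1 [0.5y] zero: DF = P = 9849/10000 ≈ 0.984900
step 2 [1y] swap r/2=612/19237: DF=(1 − 612/19237·(0.984900))/(1+612/19237) = 2347/2500 ≈ 0.938800

1 1/2 9849/10000
2 1 2347/2500
DF(1y) is solved at step 2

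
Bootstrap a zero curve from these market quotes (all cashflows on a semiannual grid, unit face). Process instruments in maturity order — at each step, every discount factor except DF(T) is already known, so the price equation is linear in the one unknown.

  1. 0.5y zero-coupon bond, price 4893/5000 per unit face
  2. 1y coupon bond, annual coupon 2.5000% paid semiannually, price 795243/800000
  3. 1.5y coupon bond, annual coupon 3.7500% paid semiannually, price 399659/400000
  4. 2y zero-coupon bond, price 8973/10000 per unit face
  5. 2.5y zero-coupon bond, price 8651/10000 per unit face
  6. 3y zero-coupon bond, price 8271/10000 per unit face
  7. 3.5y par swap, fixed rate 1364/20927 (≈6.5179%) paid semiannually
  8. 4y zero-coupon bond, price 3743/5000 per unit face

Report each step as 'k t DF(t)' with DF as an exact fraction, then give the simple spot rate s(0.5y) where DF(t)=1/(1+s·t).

step 1 [0.5y] zero: DF = P = 4893/5000 ≈ 0.978600
step 2 [1y] bond c/2=1/80: DF=(795243/800000 − 1/80·(0.978600))/(1+1/80) = 9697/10000 ≈ 0.969700
step 3 [1.5y] bond c/2=3/160: DF=(399659/400000 − 3/160·(0.978600+0.969700))/(1+3/160) = 9449/10000 ≈ 0.944900
step 4 [2y] zero: DF = P = 8973/10000 ≈ 0.897300
step 5 [2.5y] zero: DF = P = 8651/10000 ≈ 0.865100
step 6 [3y] zero: DF = P = 8271/10000 ≈ 0.827100
step 7 [3.5y] swap r/2=682/20927: DF=(1 − 682/20927·(0.978600+0.969700+0.944900+0.897300+0.865100+0.827100))/(1+682/20927) = 3977/5000 ≈ 0.795400
step 8 [4y] zero: DF = P = 3743/5000 ≈ 0.748600

1 1/2 4893/5000
2 1 9697/10000
3 3/2 9449/10000
4 2 8973/10000
5 5/2 8651/10000
6 3 8271/10000
7 7/2 3977/5000
8 4 3743/5000
s(0.5y) = (1/(4893/5000) − 1)/(1/2) = 214/4893 ≈ 4.3736%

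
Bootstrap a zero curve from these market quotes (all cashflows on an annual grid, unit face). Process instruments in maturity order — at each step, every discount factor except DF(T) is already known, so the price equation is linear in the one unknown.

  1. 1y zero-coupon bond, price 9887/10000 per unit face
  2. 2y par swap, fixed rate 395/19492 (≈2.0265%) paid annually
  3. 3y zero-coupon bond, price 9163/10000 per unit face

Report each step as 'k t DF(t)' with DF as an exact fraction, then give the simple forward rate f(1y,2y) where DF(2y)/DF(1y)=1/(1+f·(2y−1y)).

step 1 [1y] zero: DF = P = 9887/10000 ≈ 0.988700
step 2 [2y] swap r/1=395/19492: DF=(1 − 395/19492·(0.988700))/(1+395/19492) = 1921/2000 ≈ 0.960500
step 3 [3y] zero: DF = P = 9163/10000 ≈ 0.916300

1 1 9887/10000
2 2 1921/2000
3 3 9163/10000
f(1y,2y) = ((9887/10000)/(1921/2000) − 1)/(1) = 282/9605 ≈ 2.9360%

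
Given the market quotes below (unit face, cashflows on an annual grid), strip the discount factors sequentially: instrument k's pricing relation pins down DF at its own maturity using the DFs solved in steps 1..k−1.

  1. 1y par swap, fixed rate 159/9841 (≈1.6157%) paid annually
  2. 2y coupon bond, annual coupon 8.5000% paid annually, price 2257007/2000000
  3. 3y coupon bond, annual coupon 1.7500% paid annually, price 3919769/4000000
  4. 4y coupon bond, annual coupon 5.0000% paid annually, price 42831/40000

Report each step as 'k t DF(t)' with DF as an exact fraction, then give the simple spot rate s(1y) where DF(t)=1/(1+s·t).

1 1 9841/10000
2 2 963/1000
3 3 581/625
4 4 2207/2500
s(1y) = (1/(9841/10000) − 1)/(1) = 159/9841 ≈ 1.6157%

step 1 [1y] swap r/1=159/9841: DF=(1 − 159/9841·(0))/(1+159/9841) = 9841/10000 ≈ 0.984100
step 2 [2y] bond c/1=17/200: DF=(2257007/2000000 − 17/200·(0.984100))/(1+17/200) = 963/1000 ≈ 0.963000
step 3 [3y] bond c/1=7/400: DF=(3919769/4000000 − 7/400·(0.984100+0.963000))/(1+7/400) = 581/625 ≈ 0.929600
step 4 [4y] bond c/1=1/20: DF=(42831/40000 − 1/20·(0.984100+0.963000+0.929600))/(1+1/20) = 2207/2500 ≈ 0.882800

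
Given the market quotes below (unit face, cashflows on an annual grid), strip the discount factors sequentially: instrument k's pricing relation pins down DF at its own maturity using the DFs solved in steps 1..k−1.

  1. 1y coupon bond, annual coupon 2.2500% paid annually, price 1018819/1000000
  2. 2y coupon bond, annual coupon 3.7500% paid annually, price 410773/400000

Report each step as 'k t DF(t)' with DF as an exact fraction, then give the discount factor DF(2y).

step 1 [1y] bond c/1=9/400: DF=(1018819/1000000 − 9/400·(0))/(1+9/400) = 2491/2500 ≈ 0.996400
step 2 [2y] bond c/1=3/80: DF=(410773/400000 − 3/80·(0.996400))/(1+3/80) = 4769/5000 ≈ 0.953800

1 1 2491/2500
2 2 4769/5000
DF(2y) = 4769/5000 ≈ 0.953800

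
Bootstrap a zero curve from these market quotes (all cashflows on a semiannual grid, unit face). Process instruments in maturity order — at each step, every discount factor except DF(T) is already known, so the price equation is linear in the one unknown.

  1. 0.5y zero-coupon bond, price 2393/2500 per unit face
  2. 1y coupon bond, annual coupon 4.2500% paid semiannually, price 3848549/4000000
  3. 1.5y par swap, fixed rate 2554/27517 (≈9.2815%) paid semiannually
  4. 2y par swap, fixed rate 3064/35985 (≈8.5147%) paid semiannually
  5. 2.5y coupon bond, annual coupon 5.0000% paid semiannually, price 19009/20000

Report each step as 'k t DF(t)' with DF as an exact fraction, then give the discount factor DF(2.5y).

1 1/2 2393/2500
2 1 4611/5000
3 3/2 8723/10000
4 2 2117/2500
5 5/2 1679/2000
DF(2.5y) = 1679/2000 ≈ 0.839500

step 1 [0.5y] zero: DF = P = 2393/2500 ≈ 0.957200
step 2 [1y] bond c/2=17/800: DF=(3848549/4000000 − 17/800·(0.957200))/(1+17/800) = 4611/5000 ≈ 0.922200
step 3 [1.5y] swap r/2=1277/27517: DF=(1 − 1277/27517·(0.957200+0.922200))/(1+1277/27517) = 8723/10000 ≈ 0.872300
step 4 [2y] swap r/2=1532/35985: DF=(1 − 1532/35985·(0.957200+0.922200+0.872300))/(1+1532/35985) = 2117/2500 ≈ 0.846800
step 5 [2.5y] bond c/2=1/40: DF=(19009/20000 − 1/40·(0.957200+0.922200+0.872300+0.846800))/(1+1/40) = 1679/2000 ≈ 0.839500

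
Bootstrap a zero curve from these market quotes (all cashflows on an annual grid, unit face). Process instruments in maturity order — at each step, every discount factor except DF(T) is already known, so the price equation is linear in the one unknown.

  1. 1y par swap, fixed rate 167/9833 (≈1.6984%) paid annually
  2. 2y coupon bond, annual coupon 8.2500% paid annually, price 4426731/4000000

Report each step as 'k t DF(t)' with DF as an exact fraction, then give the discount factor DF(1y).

step 1 [1y] swap r/1=167/9833: DF=(1 − 167/9833·(0))/(1+167/9833) = 9833/10000 ≈ 0.983300
step 2 [2y] bond c/1=33/400: DF=(4426731/4000000 − 33/400·(0.983300))/(1+33/400) = 4737/5000 ≈ 0.947400

1 1 9833/10000
2 2 4737/5000
DF(1y) = 9833/10000 ≈ 0.983300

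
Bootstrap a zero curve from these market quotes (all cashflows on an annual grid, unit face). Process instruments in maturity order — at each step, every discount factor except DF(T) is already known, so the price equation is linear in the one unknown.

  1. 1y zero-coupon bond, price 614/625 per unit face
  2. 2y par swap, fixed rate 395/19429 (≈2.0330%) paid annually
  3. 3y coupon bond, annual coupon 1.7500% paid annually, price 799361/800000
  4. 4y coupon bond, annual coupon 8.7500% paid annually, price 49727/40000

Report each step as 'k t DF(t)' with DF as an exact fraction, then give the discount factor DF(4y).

1 1 614/625
2 2 1921/2000
3 3 4743/5000
4 4 1821/2000
DF(4y) = 1821/2000 ≈ 0.910500

step 1 [1y] zero: DF = P = 614/625 ≈ 0.982400
step 2 [2y] swap r/1=395/19429: DF=(1 − 395/19429·(0.982400))/(1+395/19429) = 1921/2000 ≈ 0.960500
step 3 [3y] bond c/1=7/400: DF=(799361/800000 − 7/400·(0.982400+0.960500))/(1+7/400) = 4743/5000 ≈ 0.948600
step 4 [4y] bond c/1=7/80: DF=(49727/40000 − 7/80·(0.982400+0.960500+0.948600))/(1+7/80) = 1821/2000 ≈ 0.910500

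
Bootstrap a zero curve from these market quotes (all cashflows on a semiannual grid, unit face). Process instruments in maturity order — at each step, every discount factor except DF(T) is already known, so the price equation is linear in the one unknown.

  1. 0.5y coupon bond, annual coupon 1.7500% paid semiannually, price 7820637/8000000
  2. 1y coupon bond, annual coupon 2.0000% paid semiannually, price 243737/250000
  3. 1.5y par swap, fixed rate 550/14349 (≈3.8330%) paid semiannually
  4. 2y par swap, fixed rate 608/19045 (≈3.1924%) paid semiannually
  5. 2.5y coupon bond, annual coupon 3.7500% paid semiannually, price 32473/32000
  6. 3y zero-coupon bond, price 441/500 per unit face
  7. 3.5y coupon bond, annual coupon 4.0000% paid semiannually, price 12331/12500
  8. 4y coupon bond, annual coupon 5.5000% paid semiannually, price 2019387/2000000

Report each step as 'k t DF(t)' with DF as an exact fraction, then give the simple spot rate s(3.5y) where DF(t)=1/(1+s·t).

step 1 [0.5y] bond c/2=7/800: DF=(7820637/8000000 − 7/800·(0))/(1+7/800) = 9691/10000 ≈ 0.969100
step 2 [1y] bond c/2=1/100: DF=(243737/250000 − 1/100·(0.969100))/(1+1/100) = 9557/10000 ≈ 0.955700
step 3 [1.5y] swap r/2=275/14349: DF=(1 − 275/14349·(0.969100+0.955700))/(1+275/14349) = 189/200 ≈ 0.945000
step 4 [2y] swap r/2=304/19045: DF=(1 − 304/19045·(0.969100+0.955700+0.945000))/(1+304/19045) = 587/625 ≈ 0.939200
step 5 [2.5y] bond c/2=3/160: DF=(32473/32000 − 3/160·(0.969100+0.955700+0.945000+0.939200))/(1+3/160) = 463/500 ≈ 0.926000
step 6 [3y] zero: DF = P = 441/500 ≈ 0.882000
step 7 [3.5y] bond c/2=1/50: DF=(12331/12500 − 1/50·(0.969100+0.955700+0.945000+0.939200+0.926000+0.882000))/(1+1/50) = 857/1000 ≈ 0.857000
step 8 [4y] bond c/2=11/400: DF=(2019387/2000000 − 11/400·(0.969100+0.955700+0.945000+0.939200+0.926000+0.882000+0.857000))/(1+11/400) = 4047/5000 ≈ 0.809400

1 1/2 9691/10000
2 1 9557/10000
3 3/2 189/200
4 2 587/625
5 5/2 463/500
6 3 441/500
7 7/2 857/1000
8 4 4047/5000
s(3.5y) = (1/(857/1000) − 1)/(7/2) = 286/5999 ≈ 4.7675%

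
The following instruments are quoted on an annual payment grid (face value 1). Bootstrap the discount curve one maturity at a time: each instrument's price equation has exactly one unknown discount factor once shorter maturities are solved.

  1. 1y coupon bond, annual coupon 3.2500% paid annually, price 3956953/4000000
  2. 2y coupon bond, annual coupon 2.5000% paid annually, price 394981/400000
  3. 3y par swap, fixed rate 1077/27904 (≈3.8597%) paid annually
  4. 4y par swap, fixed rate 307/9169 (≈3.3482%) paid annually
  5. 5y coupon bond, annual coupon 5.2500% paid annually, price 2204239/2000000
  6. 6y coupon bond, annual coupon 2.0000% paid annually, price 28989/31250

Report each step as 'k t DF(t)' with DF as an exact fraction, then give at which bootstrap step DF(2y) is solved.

step 1 [1y] bond c/1=13/400: DF=(3956953/4000000 − 13/400·(0))/(1+13/400) = 9581/10000 ≈ 0.958100
step 2 [2y] bond c/1=1/40: DF=(394981/400000 − 1/40·(0.958100))/(1+1/40) = 47/50 ≈ 0.940000
step 3 [3y] swap r/1=1077/27904: DF=(1 − 1077/27904·(0.958100+0.940000))/(1+1077/27904) = 8923/10000 ≈ 0.892300
step 4 [4y] swap r/1=307/9169: DF=(1 − 307/9169·(0.958100+0.940000+0.892300))/(1+307/9169) = 2193/2500 ≈ 0.877200
step 5 [5y] bond c/1=21/400: DF=(2204239/2000000 − 21/400·(0.958100+0.940000+0.892300+0.877200))/(1+21/400) = 4321/5000 ≈ 0.864200
step 6 [6y] bond c/1=1/50: DF=(28989/31250 − 1/50·(0.958100+0.940000+0.892300+0.877200+0.864200))/(1+1/50) = 4103/5000 ≈ 0.820600

1 1 9581/10000
2 2 47/50
3 3 8923/10000
4 4 2193/2500
5 5 4321/5000
6 6 4103/5000
DF(2y) is solved at step 2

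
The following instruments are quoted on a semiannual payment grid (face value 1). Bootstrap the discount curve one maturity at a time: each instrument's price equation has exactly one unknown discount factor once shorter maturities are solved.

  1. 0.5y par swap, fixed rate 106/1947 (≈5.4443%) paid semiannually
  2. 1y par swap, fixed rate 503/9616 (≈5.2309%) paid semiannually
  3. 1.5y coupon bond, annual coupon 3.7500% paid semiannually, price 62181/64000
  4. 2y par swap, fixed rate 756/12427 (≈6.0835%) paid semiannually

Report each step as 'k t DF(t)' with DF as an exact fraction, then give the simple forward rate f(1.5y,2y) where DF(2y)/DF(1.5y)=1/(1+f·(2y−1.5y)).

step 1 [0.5y] swap r/2=53/1947: DF=(1 − 53/1947·(0))/(1+53/1947) = 1947/2000 ≈ 0.973500
step 2 [1y] swap r/2=503/19232: DF=(1 − 503/19232·(0.973500))/(1+503/19232) = 9497/10000 ≈ 0.949700
step 3 [1.5y] bond c/2=3/160: DF=(62181/64000 − 3/160·(0.973500+0.949700))/(1+3/160) = 9183/10000 ≈ 0.918300
step 4 [2y] swap r/2=378/12427: DF=(1 − 378/12427·(0.973500+0.949700+0.918300))/(1+378/12427) = 4433/5000 ≈ 0.886600

1 1/2 1947/2000
2 1 9497/10000
3 3/2 9183/10000
4 2 4433/5000
f(1.5y,2y) = ((9183/10000)/(4433/5000) − 1)/(1/2) = 317/4433 ≈ 7.1509%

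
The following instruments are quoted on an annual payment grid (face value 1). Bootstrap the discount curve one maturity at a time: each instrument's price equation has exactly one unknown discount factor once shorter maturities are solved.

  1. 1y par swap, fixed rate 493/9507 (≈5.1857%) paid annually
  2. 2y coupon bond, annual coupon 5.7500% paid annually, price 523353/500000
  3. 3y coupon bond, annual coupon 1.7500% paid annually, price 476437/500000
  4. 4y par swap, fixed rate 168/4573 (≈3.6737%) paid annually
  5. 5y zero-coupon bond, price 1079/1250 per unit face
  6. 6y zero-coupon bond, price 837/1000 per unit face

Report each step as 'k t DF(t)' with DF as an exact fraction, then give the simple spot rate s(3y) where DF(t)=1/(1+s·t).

step 1 [1y] swap r/1=493/9507: DF=(1 − 493/9507·(0))/(1+493/9507) = 9507/10000 ≈ 0.950700
step 2 [2y] bond c/1=23/400: DF=(523353/500000 − 23/400·(0.950700))/(1+23/400) = 9381/10000 ≈ 0.938100
step 3 [3y] bond c/1=7/400: DF=(476437/500000 − 7/400·(0.950700+0.938100))/(1+7/400) = 113/125 ≈ 0.904000
step 4 [4y] swap r/1=168/4573: DF=(1 − 168/4573·(0.950700+0.938100+0.904000))/(1+168/4573) = 541/625 ≈ 0.865600
step 5 [5y] zero: DF = P = 1079/1250 ≈ 0.863200
step 6 [6y] zero: DF = P = 837/1000 ≈ 0.837000

1 1 9507/10000
2 2 9381/10000
3 3 113/125
4 4 541/625
5 5 1079/1250
6 6 837/1000
s(3y) = (1/(113/125) − 1)/(3) = 4/113 ≈ 3.5398%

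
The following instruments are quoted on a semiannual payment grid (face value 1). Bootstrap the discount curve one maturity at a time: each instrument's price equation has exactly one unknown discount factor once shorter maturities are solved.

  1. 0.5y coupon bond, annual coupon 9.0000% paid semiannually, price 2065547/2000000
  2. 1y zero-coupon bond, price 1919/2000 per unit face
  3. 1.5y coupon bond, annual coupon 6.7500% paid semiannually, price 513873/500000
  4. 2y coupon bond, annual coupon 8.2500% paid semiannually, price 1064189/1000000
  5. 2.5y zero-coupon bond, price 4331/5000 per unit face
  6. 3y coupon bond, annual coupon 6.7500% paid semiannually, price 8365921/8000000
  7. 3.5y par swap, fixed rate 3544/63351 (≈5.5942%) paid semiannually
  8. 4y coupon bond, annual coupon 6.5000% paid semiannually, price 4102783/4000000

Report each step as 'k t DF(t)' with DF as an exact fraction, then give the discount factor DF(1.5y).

1 1/2 9883/10000
2 1 1919/2000
3 3/2 4653/5000
4 2 227/250
5 5/2 4331/5000
6 3 8597/10000
7 7/2 2057/2500
8 4 397/500
DF(1.5y) = 4653/5000 ≈ 0.930600

step 1 [0.5y] bond c/2=9/200: DF=(2065547/2000000 − 9/200·(0))/(1+9/200) = 9883/10000 ≈ 0.988300
step 2 [1y] zero: DF = P = 1919/2000 ≈ 0.959500
step 3 [1.5y] bond c/2=27/800: DF=(513873/500000 − 27/800·(0.988300+0.959500))/(1+27/800) = 4653/5000 ≈ 0.930600
step 4 [2y] bond c/2=33/800: DF=(1064189/1000000 − 33/800·(0.988300+0.959500+0.930600))/(1+33/800) = 227/250 ≈ 0.908000
step 5 [2.5y] zero: DF = P = 4331/5000 ≈ 0.866200
step 6 [3y] bond c/2=27/800: DF=(8365921/8000000 − 27/800·(0.988300+0.959500+0.930600+0.908000+0.866200))/(1+27/800) = 8597/10000 ≈ 0.859700
step 7 [3.5y] swap r/2=1772/63351: DF=(1 − 1772/63351·(0.988300+0.959500+0.930600+0.908000+0.866200+0.859700))/(1+1772/63351) = 2057/2500 ≈ 0.822800
step 8 [4y] bond c/2=13/400: DF=(4102783/4000000 − 13/400·(0.988300+0.959500+0.930600+0.908000+0.866200+0.859700+0.822800))/(1+13/400) = 397/500 ≈ 0.794000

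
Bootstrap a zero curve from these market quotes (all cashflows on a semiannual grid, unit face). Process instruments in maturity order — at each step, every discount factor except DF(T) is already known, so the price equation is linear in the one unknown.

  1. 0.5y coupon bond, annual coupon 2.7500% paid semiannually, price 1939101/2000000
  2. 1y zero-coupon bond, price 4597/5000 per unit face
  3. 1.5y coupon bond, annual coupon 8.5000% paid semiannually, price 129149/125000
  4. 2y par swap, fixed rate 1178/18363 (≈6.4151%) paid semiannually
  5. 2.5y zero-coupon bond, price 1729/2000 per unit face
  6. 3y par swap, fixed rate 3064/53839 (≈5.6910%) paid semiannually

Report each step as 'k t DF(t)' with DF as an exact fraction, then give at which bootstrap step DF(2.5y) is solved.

1 1/2 2391/2500
2 1 4597/5000
3 3/2 4573/5000
4 2 4411/5000
5 5/2 1729/2000
6 3 2117/2500
DF(2.5y) is solved at step 5

step 1 [0.5y] bond c/2=11/800: DF=(1939101/2000000 − 11/800·(0))/(1+11/800) = 2391/2500 ≈ 0.956400
step 2 [1y] zero: DF = P = 4597/5000 ≈ 0.919400
step 3 [1.5y] bond c/2=17/400: DF=(129149/125000 − 17/400·(0.956400+0.919400))/(1+17/400) = 4573/5000 ≈ 0.914600
step 4 [2y] swap r/2=589/18363: DF=(1 − 589/18363·(0.956400+0.919400+0.914600))/(1+589/18363) = 4411/5000 ≈ 0.882200
step 5 [2.5y] zero: DF = P = 1729/2000 ≈ 0.864500
step 6 [3y] swap r/2=1532/53839: DF=(1 − 1532/53839·(0.956400+0.919400+0.914600+0.882200+0.864500))/(1+1532/53839) = 2117/2500 ≈ 0.846800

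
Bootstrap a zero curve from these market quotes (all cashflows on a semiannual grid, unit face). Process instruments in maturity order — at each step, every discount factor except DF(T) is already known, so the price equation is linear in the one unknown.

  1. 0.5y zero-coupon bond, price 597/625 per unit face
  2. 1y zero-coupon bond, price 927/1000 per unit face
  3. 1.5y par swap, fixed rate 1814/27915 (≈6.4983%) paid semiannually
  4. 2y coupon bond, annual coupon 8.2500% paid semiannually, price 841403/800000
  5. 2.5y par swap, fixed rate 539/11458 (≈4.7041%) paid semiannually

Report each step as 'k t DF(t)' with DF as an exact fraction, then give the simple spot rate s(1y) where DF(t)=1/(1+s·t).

1 1/2 597/625
2 1 927/1000
3 3/2 9093/10000
4 2 1799/2000
5 5/2 4461/5000
s(1y) = (1/(927/1000) − 1)/(1) = 73/927 ≈ 7.8749%

step 1 [0.5y] zero: DF = P = 597/625 ≈ 0.955200
step 2 [1y] zero: DF = P = 927/1000 ≈ 0.927000
step 3 [1.5y] swap r/2=907/27915: DF=(1 − 907/27915·(0.955200+0.927000))/(1+907/27915) = 9093/10000 ≈ 0.909300
step 4 [2y] bond c/2=33/800: DF=(841403/800000 − 33/800·(0.955200+0.927000+0.909300))/(1+33/800) = 1799/2000 ≈ 0.899500
step 5 [2.5y] swap r/2=539/22916: DF=(1 − 539/22916·(0.955200+0.927000+0.909300+0.899500))/(1+539/22916) = 4461/5000 ≈ 0.892200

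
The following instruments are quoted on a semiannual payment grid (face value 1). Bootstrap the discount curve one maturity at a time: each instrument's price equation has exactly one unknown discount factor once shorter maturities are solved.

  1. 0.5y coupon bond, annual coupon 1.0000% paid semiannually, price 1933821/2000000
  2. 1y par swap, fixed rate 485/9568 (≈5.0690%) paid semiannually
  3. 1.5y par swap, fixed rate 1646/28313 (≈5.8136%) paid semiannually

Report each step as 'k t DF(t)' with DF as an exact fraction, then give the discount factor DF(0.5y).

step 1 [0.5y] bond c/2=1/200: DF=(1933821/2000000 − 1/200·(0))/(1+1/200) = 9621/10000 ≈ 0.962100
step 2 [1y] swap r/2=485/19136: DF=(1 − 485/19136·(0.962100))/(1+485/19136) = 1903/2000 ≈ 0.951500
step 3 [1.5y] swap r/2=823/28313: DF=(1 − 823/28313·(0.962100+0.951500))/(1+823/28313) = 9177/10000 ≈ 0.917700

1 1/2 9621/10000
2 1 1903/2000
3 3/2 9177/10000
DF(0.5y) = 9621/10000 ≈ 0.962100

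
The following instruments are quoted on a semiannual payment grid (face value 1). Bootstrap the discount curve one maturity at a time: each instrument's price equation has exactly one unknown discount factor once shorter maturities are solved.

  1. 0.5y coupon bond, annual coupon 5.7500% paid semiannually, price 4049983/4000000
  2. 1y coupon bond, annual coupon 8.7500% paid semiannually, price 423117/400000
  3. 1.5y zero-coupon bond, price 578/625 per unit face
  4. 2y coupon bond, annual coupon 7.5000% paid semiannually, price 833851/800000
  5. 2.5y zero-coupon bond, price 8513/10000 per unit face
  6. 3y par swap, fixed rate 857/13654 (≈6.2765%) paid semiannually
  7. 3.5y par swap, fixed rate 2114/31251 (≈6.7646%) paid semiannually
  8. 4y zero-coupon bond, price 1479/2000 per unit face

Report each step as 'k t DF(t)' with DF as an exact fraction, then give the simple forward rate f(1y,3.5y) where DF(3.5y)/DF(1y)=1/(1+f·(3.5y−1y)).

step 1 [0.5y] bond c/2=23/800: DF=(4049983/4000000 − 23/800·(0))/(1+23/800) = 4921/5000 ≈ 0.984200
step 2 [1y] bond c/2=7/160: DF=(423117/400000 − 7/160·(0.984200))/(1+7/160) = 4861/5000 ≈ 0.972200
step 3 [1.5y] zero: DF = P = 578/625 ≈ 0.924800
step 4 [2y] bond c/2=3/80: DF=(833851/800000 − 3/80·(0.984200+0.972200+0.924800))/(1+3/80) = 1801/2000 ≈ 0.900500
step 5 [2.5y] zero: DF = P = 8513/10000 ≈ 0.851300
step 6 [3y] swap r/2=857/27308: DF=(1 − 857/27308·(0.984200+0.972200+0.924800+0.900500+0.851300))/(1+857/27308) = 4143/5000 ≈ 0.828600
step 7 [3.5y] swap r/2=1057/31251: DF=(1 − 1057/31251·(0.984200+0.972200+0.924800+0.900500+0.851300+0.828600))/(1+1057/31251) = 3943/5000 ≈ 0.788600
step 8 [4y] zero: DF = P = 1479/2000 ≈ 0.739500

1 1/2 4921/5000
2 1 4861/5000
3 3/2 578/625
4 2 1801/2000
5 5/2 8513/10000
6 3 4143/5000
7 7/2 3943/5000
8 4 1479/2000
f(1y,3.5y) = ((4861/5000)/(3943/5000) − 1)/(5/2) = 1836/19715 ≈ 9.3127%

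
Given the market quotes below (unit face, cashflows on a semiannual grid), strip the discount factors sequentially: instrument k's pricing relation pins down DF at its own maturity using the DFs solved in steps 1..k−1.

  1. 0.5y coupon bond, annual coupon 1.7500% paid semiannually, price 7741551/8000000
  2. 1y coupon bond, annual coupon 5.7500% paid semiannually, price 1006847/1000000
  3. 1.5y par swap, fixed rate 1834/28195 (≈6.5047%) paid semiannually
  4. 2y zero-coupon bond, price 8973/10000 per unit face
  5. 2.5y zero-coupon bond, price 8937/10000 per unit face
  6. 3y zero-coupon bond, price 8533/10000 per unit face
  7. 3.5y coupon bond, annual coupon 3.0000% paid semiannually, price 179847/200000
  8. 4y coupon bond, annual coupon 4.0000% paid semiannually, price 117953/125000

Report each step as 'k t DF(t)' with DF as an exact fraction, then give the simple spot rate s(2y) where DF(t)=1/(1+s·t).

1 1/2 9593/10000
2 1 9519/10000
3 3/2 9083/10000
4 2 8973/10000
5 5/2 8937/10000
6 3 8533/10000
7 7/2 2013/2500
8 4 4011/5000
s(2y) = (1/(8973/10000) − 1)/(2) = 1027/17946 ≈ 5.7227%

step 1 [0.5y] bond c/2=7/800: DF=(7741551/8000000 − 7/800·(0))/(1+7/800) = 9593/10000 ≈ 0.959300
step 2 [1y] bond c/2=23/800: DF=(1006847/1000000 − 23/800·(0.959300))/(1+23/800) = 9519/10000 ≈ 0.951900
step 3 [1.5y] swap r/2=917/28195: DF=(1 − 917/28195·(0.959300+0.951900))/(1+917/28195) = 9083/10000 ≈ 0.908300
step 4 [2y] zero: DF = P = 8973/10000 ≈ 0.897300
step 5 [2.5y] zero: DF = P = 8937/10000 ≈ 0.893700
step 6 [3y] zero: DF = P = 8533/10000 ≈ 0.853300
step 7 [3.5y] bond c/2=3/200: DF=(179847/200000 − 3/200·(0.959300+0.951900+0.908300+0.897300+0.893700+0.853300))/(1+3/200) = 2013/2500 ≈ 0.805200
step 8 [4y] bond c/2=1/50: DF=(117953/125000 − 1/50·(0.959300+0.951900+0.908300+0.897300+0.893700+0.853300+0.805200))/(1+1/50) = 4011/5000 ≈ 0.802200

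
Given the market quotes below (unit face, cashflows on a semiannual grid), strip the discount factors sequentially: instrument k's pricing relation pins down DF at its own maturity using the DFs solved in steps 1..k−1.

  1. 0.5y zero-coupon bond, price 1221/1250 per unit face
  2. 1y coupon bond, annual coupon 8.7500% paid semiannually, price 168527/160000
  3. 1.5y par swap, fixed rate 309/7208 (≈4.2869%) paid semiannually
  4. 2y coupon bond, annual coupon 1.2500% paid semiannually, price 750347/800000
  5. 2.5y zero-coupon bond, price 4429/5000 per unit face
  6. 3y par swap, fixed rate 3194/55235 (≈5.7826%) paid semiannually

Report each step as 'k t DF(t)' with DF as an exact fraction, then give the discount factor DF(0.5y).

1 1/2 1221/1250
2 1 4841/5000
3 3/2 4691/5000
4 2 4571/5000
5 5/2 4429/5000
6 3 8403/10000
DF(0.5y) = 1221/1250 ≈ 0.976800

step 1 [0.5y] zero: DF = P = 1221/1250 ≈ 0.976800
step 2 [1y] bond c/2=7/160: DF=(168527/160000 − 7/160·(0.976800))/(1+7/160) = 4841/5000 ≈ 0.968200
step 3 [1.5y] swap r/2=309/14416: DF=(1 − 309/14416·(0.976800+0.968200))/(1+309/14416) = 4691/5000 ≈ 0.938200
step 4 [2y] bond c/2=1/160: DF=(750347/800000 − 1/160·(0.976800+0.968200+0.938200))/(1+1/160) = 4571/5000 ≈ 0.914200
step 5 [2.5y] zero: DF = P = 4429/5000 ≈ 0.885800
step 6 [3y] swap r/2=1597/55235: DF=(1 − 1597/55235·(0.976800+0.968200+0.938200+0.914200+0.885800))/(1+1597/55235) = 8403/10000 ≈ 0.840300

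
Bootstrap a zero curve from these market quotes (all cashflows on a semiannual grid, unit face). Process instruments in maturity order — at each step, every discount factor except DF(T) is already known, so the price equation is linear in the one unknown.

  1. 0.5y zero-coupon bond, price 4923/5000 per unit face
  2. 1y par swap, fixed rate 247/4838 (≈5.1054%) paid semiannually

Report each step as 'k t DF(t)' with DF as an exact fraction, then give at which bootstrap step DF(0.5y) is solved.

step 1 [0.5y] zero: DF = P = 4923/5000 ≈ 0.984600
step 2 [1y] swap r/2=247/9676: DF=(1 − 247/9676·(0.984600))/(1+247/9676) = 4753/5000 ≈ 0.950600

1 1/2 4923/5000
2 1 4753/5000
DF(0.5y) is solved at step 1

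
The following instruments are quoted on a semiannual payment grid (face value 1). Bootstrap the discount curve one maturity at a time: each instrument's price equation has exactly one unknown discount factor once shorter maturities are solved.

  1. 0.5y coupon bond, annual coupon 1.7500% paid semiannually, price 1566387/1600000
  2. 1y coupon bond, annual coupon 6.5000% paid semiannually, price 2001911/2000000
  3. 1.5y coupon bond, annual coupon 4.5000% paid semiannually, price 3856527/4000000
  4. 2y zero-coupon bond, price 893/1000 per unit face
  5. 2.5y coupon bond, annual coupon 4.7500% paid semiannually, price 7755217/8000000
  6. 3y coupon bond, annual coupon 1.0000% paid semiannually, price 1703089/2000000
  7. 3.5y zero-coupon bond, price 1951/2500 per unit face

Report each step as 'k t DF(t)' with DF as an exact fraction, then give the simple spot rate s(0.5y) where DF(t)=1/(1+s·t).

1 1/2 1941/2000
2 1 9389/10000
3 3/2 9009/10000
4 2 893/1000
5 5/2 861/1000
6 3 4123/5000
7 7/2 1951/2500
s(0.5y) = (1/(1941/2000) − 1)/(1/2) = 118/1941 ≈ 6.0793%

step 1 [0.5y] bond c/2=7/800: DF=(1566387/1600000 − 7/800·(0))/(1+7/800) = 1941/2000 ≈ 0.970500
step 2 [1y] bond c/2=13/400: DF=(2001911/2000000 − 13/400·(0.970500))/(1+13/400) = 9389/10000 ≈ 0.938900
step 3 [1.5y] bond c/2=9/400: DF=(3856527/4000000 − 9/400·(0.970500+0.938900))/(1+9/400) = 9009/10000 ≈ 0.900900
step 4 [2y] zero: DF = P = 893/1000 ≈ 0.893000
step 5 [2.5y] bond c/2=19/800: DF=(7755217/8000000 − 19/800·(0.970500+0.938900+0.900900+0.893000))/(1+19/800) = 861/1000 ≈ 0.861000
step 6 [3y] bond c/2=1/200: DF=(1703089/2000000 − 1/200·(0.970500+0.938900+0.900900+0.893000+0.861000))/(1+1/200) = 4123/5000 ≈ 0.824600
step 7 [3.5y] zero: DF = P = 1951/2500 ≈ 0.780400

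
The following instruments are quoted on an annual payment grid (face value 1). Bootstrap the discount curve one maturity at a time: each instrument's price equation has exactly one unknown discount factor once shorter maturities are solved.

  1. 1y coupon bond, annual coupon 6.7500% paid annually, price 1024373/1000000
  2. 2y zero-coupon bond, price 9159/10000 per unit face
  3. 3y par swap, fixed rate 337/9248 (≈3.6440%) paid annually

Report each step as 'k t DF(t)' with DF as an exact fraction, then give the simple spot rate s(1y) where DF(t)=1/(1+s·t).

step 1 [1y] bond c/1=27/400: DF=(1024373/1000000 − 27/400·(0))/(1+27/400) = 2399/2500 ≈ 0.959600
step 2 [2y] zero: DF = P = 9159/10000 ≈ 0.915900
step 3 [3y] swap r/1=337/9248: DF=(1 − 337/9248·(0.959600+0.915900))/(1+337/9248) = 8989/10000 ≈ 0.898900

1 1 2399/2500
2 2 9159/10000
3 3 8989/10000
s(1y) = (1/(2399/2500) − 1)/(1) = 101/2399 ≈ 4.2101%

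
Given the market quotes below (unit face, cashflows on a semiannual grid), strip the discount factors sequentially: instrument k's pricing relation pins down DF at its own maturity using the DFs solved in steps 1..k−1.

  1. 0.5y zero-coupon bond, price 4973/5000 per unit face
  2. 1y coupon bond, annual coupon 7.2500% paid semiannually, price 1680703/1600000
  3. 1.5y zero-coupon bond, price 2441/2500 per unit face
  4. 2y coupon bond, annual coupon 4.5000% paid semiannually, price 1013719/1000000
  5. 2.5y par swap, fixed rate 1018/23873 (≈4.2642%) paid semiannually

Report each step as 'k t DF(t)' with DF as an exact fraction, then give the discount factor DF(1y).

1 1/2 4973/5000
2 1 9789/10000
3 3/2 2441/2500
4 2 1853/2000
5 5/2 4491/5000
DF(1y) = 9789/10000 ≈ 0.978900

step 1 [0.5y] zero: DF = P = 4973/5000 ≈ 0.994600
step 2 [1y] bond c/2=29/800: DF=(1680703/1600000 − 29/800·(0.994600))/(1+29/800) = 9789/10000 ≈ 0.978900
step 3 [1.5y] zero: DF = P = 2441/2500 ≈ 0.976400
step 4 [2y] bond c/2=9/400: DF=(1013719/1000000 − 9/400·(0.994600+0.978900+0.976400))/(1+9/400) = 1853/2000 ≈ 0.926500
step 5 [2.5y] swap r/2=509/23873: DF=(1 − 509/23873·(0.994600+0.978900+0.976400+0.926500))/(1+509/23873) = 4491/5000 ≈ 0.898200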